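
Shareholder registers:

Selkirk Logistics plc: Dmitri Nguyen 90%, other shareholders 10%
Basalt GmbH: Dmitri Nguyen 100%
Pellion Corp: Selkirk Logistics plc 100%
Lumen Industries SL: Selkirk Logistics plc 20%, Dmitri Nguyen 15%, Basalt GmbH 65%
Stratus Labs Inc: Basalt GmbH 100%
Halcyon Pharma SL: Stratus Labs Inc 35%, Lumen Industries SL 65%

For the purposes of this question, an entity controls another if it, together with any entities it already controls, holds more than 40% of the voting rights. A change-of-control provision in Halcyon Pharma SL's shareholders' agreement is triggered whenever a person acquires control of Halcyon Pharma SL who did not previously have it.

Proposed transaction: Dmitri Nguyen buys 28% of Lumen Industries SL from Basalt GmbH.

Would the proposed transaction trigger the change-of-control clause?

No

The purchase adds only to Dmitri's holdings (Basalt's stake shrinks), so Dmitri is the only person who could newly come to control Halcyon.
Dmitri holds 100% of Basalt, so Dmitri controls Basalt.
Basalt holds 100% of Stratus, so Dmitri controls Stratus.
Dmitri holds 90% of Selkirk, so Dmitri controls Selkirk.
Selkirk and Dmitri and Basalt together hold 20% + 15% + 65% = 100% of Lumen, so Dmitri controls Lumen.
Stratus and Lumen together hold 35% + 65% = 100% of Halcyon, so Dmitri controls Halcyon.
So Dmitri already controls Halcyon before the transaction.
After the purchase, Dmitri's direct stake in Lumen rises to 15% + 28% = 43%, and Basalt's stake falls to 37%.
Dmitri controlled Halcyon already, so this is not a new person acquiring control; every other person's position is unchanged or reduced.
No new person acquires control, so the clause is not triggered.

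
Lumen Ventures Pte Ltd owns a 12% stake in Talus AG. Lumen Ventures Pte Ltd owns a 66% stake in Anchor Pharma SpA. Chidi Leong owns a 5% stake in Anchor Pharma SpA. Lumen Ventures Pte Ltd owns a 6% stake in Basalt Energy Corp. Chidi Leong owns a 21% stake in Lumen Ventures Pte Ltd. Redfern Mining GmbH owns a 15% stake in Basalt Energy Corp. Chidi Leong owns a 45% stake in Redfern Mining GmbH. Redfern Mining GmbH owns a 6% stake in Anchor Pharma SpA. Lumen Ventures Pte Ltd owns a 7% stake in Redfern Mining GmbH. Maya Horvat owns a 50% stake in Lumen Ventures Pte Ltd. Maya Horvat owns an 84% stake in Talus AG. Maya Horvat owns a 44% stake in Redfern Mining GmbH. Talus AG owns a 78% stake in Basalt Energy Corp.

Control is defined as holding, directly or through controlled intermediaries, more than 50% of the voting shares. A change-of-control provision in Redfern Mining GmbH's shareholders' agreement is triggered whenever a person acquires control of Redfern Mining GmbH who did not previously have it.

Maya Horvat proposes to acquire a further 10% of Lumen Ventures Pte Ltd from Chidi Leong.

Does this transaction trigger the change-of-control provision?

The purchase adds only to Maya's holdings (Chidi's stake shrinks), so Maya is the only person who could newly come to control Redfern.
Maya holds 84% of Talus, so Maya controls Talus.
Talus holds 78% of Basalt, so Maya controls Basalt.
In Redfern, Maya's side holds only 44%, not > 50%.
So before the transaction, Maya does not control Redfern.
After the purchase, Maya's direct stake in Lumen rises to 50% + 10% = 60%, and Chidi's stake falls to 11%.
Maya holds 60% of Lumen, so Maya controls Lumen.
Lumen and Maya together hold 7% + 44% = 51% of Redfern, so Maya controls Redfern.
Maya did not control Redfern before and does after, so the clause is triggered.

Yes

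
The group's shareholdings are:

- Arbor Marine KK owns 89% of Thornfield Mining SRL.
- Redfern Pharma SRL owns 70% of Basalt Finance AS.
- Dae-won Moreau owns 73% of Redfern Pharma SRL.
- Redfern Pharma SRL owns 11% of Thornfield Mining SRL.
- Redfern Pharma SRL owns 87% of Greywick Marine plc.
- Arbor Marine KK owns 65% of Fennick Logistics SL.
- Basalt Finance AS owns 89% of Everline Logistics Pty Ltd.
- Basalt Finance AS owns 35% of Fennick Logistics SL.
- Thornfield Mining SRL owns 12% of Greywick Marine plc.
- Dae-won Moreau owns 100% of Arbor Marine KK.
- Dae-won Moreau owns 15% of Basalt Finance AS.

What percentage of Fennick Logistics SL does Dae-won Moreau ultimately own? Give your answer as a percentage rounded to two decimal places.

88.14%

Dae-won reaches Fennick along 3 paths.
Via Basalt: 15% × 35% = 5.25%.
Via Redfern → Basalt: 73% × 70% × 35% = 17.885%.
Via Arbor: 100% × 65% = 65%.
Total: 5.25% + 17.885% + 65% = 88.135%.
Rounded: 88.14%.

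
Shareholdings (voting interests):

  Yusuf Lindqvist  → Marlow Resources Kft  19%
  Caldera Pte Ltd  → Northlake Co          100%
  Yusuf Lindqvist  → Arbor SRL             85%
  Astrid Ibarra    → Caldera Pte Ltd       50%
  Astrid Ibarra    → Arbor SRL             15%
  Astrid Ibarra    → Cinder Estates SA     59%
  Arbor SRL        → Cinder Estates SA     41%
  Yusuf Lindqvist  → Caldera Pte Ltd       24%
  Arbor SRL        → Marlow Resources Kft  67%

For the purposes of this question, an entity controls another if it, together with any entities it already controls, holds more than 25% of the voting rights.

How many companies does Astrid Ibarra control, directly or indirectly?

3

Astrid holds 50% of Caldera, so Astrid controls Caldera.
Astrid holds 59% of Cinder, so Astrid controls Cinder.
Caldera holds 100% of Northlake, so Astrid controls Northlake.
No other company's threshold is met.
Astrid controls 3 companies.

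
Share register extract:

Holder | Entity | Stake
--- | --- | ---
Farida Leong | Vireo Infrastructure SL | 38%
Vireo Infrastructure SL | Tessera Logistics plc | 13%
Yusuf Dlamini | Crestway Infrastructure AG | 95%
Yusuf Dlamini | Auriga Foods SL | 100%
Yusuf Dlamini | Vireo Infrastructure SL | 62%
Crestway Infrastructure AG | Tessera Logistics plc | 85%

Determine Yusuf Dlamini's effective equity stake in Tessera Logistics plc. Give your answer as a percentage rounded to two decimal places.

88.81%

Yusuf reaches Tessera along 2 paths.
Via Crestway: 95% × 85% = 80.75%.
Via Vireo: 62% × 13% = 8.06%.
Total: 80.75% + 8.06% = 88.81%.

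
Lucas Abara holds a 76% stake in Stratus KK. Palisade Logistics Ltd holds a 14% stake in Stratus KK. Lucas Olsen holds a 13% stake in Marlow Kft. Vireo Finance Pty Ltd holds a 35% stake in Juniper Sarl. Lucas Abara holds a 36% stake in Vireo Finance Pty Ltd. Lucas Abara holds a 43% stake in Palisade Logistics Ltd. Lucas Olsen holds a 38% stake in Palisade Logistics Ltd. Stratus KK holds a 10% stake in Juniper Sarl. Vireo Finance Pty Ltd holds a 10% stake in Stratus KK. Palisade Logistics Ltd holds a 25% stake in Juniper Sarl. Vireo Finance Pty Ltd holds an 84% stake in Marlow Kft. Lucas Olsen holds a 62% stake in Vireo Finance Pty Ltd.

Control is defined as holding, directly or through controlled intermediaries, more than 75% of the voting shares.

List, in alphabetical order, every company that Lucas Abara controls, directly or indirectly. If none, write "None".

Lucas Abara holds 76% of Stratus, so Lucas Abara controls Stratus.
No other company's threshold is met.

Stratus KK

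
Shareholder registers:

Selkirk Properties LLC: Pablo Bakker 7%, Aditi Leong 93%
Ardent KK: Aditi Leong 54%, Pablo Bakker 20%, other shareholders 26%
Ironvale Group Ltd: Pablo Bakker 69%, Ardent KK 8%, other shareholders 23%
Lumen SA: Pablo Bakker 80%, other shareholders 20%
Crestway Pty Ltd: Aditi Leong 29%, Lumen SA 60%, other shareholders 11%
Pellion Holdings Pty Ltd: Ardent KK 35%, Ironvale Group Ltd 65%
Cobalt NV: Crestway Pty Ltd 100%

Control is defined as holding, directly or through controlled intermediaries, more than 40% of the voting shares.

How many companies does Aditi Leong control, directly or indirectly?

2

Aditi holds 93% of Selkirk, so Aditi controls Selkirk.
Aditi holds 54% of Ardent, so Aditi controls Ardent.
No other company's threshold is met.
Aditi controls 2 companies.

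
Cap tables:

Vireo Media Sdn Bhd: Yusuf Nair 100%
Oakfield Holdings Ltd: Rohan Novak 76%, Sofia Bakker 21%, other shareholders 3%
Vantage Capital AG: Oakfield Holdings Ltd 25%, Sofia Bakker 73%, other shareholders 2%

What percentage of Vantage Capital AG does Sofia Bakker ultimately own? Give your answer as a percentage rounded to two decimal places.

78.25%

Sofia reaches Vantage along 2 paths.
Via Oakfield: 21% × 25% = 5.25%.
Direct stake: 73% = 73%.
Total: 5.25% + 73% = 78.25%.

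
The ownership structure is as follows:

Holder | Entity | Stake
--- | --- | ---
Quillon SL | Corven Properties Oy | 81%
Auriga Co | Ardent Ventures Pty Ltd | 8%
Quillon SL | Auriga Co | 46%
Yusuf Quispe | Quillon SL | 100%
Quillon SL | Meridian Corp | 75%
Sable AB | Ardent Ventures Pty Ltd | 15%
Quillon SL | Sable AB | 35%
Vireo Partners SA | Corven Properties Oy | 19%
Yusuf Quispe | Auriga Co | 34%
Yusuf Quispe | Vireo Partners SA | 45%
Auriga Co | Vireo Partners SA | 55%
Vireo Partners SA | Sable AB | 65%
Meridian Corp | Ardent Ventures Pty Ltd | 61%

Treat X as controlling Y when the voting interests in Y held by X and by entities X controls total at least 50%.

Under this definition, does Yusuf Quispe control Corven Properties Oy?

Yusuf holds 100% of Quillon, so Yusuf controls Quillon.
Quillon and Yusuf together hold 46% + 34% = 80% of Auriga, so Yusuf controls Auriga.
Auriga and Yusuf together hold 55% + 45% = 100% of Vireo, so Yusuf controls Vireo.
Vireo and Quillon together hold 19% + 81% = 100% of Corven, so Yusuf controls Corven.

Yes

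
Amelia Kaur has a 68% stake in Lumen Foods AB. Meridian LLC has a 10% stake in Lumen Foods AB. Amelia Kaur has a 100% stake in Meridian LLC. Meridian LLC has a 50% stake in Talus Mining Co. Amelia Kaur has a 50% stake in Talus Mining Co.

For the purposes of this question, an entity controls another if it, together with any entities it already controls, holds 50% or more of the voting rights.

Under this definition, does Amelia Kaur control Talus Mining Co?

Yes

Amelia holds 100% of Meridian, so Amelia controls Meridian.
Amelia and Meridian together hold 50% + 50% = 100% of Talus, so Amelia controls Talus.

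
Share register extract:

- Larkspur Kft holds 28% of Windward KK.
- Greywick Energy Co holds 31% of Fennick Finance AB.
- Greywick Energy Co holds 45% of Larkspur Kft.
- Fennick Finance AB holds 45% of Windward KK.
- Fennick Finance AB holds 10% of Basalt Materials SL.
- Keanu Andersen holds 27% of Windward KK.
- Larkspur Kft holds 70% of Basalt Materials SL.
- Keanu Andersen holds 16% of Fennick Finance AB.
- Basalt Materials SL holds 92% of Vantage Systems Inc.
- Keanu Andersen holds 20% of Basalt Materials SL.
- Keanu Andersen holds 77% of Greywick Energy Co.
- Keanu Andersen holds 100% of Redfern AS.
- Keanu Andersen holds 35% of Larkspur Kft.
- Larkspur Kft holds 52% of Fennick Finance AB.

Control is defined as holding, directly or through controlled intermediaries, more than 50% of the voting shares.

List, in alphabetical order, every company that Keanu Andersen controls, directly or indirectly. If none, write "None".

Basalt Materials SL, Fennick Finance AB, Greywick Energy Co, Larkspur Kft, Redfern AS, Vantage Systems Inc, Windward KK

Keanu holds 77% of Greywick, so Keanu controls Greywick.
Greywick and Keanu together hold 45% + 35% = 80% of Larkspur, so Keanu controls Larkspur.
Greywick and Larkspur and Keanu together hold 31% + 52% + 16% = 99% of Fennick, so Keanu controls Fennick.
Fennick and Larkspur and Keanu together hold 45% + 28% + 27% = 100% of Windward, so Keanu controls Windward.
Larkspur and Keanu and Fennick together hold 70% + 20% + 10% = 100% of Basalt, so Keanu controls Basalt.
Keanu holds 100% of Redfern, so Keanu controls Redfern.
Basalt holds 92% of Vantage, so Keanu controls Vantage.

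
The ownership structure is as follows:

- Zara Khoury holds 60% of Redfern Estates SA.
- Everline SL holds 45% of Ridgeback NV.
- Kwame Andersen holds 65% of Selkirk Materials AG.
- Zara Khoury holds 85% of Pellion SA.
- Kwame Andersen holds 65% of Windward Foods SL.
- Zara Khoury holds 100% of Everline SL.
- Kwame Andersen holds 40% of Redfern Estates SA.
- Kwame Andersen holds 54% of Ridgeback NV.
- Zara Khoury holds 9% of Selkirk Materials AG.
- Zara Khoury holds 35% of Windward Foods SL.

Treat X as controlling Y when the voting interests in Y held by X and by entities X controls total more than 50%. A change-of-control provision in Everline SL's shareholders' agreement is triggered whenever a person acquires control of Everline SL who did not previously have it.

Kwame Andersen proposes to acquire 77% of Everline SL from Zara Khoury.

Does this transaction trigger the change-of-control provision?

The purchase adds only to Kwame's holdings (Zara's stake shrinks), so Kwame is the only person who could newly come to control Everline.
Kwame holds 65% of Selkirk, so Kwame controls Selkirk.
Kwame holds 65% of Windward, so Kwame controls Windward.
Kwame holds 54% of Ridgeback, so Kwame controls Ridgeback.
Neither Kwame nor any entity Kwame controls holds any voting interest in Everline.
So before the transaction, Kwame does not control Everline.
After the purchase, Kwame holds 77% of Everline directly, and Zara's stake falls to 23%.
Kwame holds 77% of Everline, so Kwame controls Everline.
Kwame did not control Everline before and does after, so the clause is triggered.

Yes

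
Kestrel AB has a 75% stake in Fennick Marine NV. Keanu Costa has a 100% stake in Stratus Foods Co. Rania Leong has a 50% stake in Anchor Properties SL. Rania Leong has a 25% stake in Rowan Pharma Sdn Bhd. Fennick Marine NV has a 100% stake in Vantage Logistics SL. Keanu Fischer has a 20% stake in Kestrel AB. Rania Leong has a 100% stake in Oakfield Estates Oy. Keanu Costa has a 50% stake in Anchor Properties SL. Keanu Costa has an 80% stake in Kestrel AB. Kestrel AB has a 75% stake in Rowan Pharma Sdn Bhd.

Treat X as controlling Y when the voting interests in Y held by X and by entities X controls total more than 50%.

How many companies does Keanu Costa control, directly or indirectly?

Keanu Costa holds 80% of Kestrel, so Keanu Costa controls Kestrel.
Kestrel holds 75% of Rowan, so Keanu Costa controls Rowan.
Keanu Costa holds 100% of Stratus, so Keanu Costa controls Stratus.
Kestrel holds 75% of Fennick, so Keanu Costa controls Fennick.
Fennick holds 100% of Vantage, so Keanu Costa controls Vantage.
No other company's threshold is met.
Keanu Costa controls 5 companies.

5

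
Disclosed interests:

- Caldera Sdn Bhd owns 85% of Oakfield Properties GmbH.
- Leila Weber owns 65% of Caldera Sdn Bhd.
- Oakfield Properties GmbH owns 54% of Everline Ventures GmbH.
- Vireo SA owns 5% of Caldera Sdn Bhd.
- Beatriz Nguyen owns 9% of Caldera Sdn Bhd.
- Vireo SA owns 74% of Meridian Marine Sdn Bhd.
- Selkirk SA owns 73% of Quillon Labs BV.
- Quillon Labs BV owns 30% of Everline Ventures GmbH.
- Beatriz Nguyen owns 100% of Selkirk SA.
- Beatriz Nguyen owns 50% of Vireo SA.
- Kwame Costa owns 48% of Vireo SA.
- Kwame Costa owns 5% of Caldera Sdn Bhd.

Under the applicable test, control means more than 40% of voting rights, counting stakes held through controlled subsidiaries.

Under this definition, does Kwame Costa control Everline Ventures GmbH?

Kwame holds 48% of Vireo, so Kwame controls Vireo.
Vireo holds 74% of Meridian, so Kwame controls Meridian.
Neither Kwame nor any entity Kwame controls holds any voting interest in Everline.
So Kwame does not control Everline.

No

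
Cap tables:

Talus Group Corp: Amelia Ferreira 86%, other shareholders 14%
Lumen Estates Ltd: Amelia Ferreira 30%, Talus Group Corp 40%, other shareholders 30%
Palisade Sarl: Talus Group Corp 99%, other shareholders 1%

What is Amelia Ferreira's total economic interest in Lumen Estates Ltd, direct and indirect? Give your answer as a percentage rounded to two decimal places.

Amelia reaches Lumen along 2 paths.
Direct stake: 30% = 30%.
Via Talus: 86% × 40% = 34.4%.
Total: 30% + 34.4% = 64.4%.
Rounded: 64.40%.

64.40%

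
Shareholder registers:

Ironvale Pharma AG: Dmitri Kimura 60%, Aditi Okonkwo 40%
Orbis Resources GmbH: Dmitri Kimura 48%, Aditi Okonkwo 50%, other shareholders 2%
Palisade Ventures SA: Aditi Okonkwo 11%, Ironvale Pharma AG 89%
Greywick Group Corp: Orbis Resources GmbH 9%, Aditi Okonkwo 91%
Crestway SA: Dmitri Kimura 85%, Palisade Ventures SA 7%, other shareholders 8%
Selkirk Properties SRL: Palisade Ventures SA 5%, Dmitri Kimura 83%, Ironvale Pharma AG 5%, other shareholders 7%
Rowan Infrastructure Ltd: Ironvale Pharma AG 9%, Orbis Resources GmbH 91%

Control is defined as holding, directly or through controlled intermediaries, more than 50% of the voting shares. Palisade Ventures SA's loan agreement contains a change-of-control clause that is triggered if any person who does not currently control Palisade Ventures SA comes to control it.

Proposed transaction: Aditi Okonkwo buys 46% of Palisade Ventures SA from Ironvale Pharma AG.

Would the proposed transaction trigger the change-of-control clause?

Yes

The purchase adds only to Aditi's holdings (Ironvale's stake shrinks), so Aditi is the only person who could newly come to control Palisade.
Aditi holds 91% of Greywick, so Aditi controls Greywick.
In Palisade, Aditi's side holds only 11%, not > 50%.
So before the transaction, Aditi does not control Palisade.
After the purchase, Aditi's direct stake in Palisade rises to 11% + 46% = 57%, and Ironvale's stake falls to 43%.
Aditi holds 57% of Palisade, so Aditi controls Palisade.
Aditi did not control Palisade before and does after, so the clause is triggered.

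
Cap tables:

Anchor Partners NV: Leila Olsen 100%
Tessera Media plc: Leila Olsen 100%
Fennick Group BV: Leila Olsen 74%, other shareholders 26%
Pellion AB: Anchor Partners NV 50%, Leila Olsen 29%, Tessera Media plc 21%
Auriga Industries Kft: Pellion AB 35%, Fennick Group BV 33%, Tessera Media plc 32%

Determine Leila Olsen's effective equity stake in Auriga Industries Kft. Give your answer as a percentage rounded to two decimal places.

91.42%

Leila reaches Auriga along 5 paths.
Via Anchor → Pellion: 100% × 50% × 35% = 17.5%.
Via Pellion: 29% × 35% = 10.15%.
Via Tessera → Pellion: 100% × 21% × 35% = 7.35%.
Via Fennick: 74% × 33% = 24.42%.
Via Tessera: 100% × 32% = 32%.
Total: 17.5% + 10.15% + 7.35% + 24.42% + 32% = 91.42%.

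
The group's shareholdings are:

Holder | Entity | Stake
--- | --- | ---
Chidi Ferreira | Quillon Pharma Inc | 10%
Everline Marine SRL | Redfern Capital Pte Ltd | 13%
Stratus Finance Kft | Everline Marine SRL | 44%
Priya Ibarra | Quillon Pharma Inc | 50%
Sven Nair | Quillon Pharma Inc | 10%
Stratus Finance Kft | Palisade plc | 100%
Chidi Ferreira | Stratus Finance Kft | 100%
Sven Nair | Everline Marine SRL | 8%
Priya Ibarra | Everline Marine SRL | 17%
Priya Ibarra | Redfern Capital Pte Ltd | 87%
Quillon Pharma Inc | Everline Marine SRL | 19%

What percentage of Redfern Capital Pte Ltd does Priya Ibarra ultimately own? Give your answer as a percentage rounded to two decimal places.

Priya reaches Redfern along 3 paths.
Direct stake: 87% = 87%.
Via Quillon → Everline: 50% × 19% × 13% = 1.235%.
Via Everline: 17% × 13% = 2.21%.
Total: 87% + 1.235% + 2.21% = 90.445%.
Rounded: 90.45%.

90.45%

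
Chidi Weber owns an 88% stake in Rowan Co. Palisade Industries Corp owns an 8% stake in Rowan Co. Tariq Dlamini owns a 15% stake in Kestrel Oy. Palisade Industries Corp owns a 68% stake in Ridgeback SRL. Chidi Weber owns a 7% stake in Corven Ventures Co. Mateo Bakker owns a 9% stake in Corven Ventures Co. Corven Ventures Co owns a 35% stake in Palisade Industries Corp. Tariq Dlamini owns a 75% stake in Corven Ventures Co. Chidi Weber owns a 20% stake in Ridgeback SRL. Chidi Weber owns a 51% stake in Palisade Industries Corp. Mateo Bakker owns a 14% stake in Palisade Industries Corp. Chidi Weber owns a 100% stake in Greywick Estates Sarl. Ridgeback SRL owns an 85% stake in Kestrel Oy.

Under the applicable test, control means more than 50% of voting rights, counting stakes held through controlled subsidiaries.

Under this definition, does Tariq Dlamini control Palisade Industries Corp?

No

Tariq holds 75% of Corven, so Tariq controls Corven.
In Palisade, Tariq's side holds only 35%, not > 50%.
So Tariq does not control Palisade.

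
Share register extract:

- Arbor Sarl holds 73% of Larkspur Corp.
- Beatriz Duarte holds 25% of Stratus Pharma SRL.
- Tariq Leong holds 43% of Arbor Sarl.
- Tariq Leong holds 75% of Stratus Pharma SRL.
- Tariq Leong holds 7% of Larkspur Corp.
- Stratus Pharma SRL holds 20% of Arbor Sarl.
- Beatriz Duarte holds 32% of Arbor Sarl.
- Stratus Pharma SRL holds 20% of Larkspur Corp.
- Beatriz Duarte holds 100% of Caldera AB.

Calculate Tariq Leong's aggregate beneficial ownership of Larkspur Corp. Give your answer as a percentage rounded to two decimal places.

64.34%

Tariq reaches Larkspur along 4 paths.
Via Arbor: 43% × 73% = 31.39%.
Via Stratus → Arbor: 75% × 20% × 73% = 10.95%.
Direct stake: 7% = 7%.
Via Stratus: 75% × 20% = 15%.
Total: 31.39% + 10.95% + 7% + 15% = 64.34%.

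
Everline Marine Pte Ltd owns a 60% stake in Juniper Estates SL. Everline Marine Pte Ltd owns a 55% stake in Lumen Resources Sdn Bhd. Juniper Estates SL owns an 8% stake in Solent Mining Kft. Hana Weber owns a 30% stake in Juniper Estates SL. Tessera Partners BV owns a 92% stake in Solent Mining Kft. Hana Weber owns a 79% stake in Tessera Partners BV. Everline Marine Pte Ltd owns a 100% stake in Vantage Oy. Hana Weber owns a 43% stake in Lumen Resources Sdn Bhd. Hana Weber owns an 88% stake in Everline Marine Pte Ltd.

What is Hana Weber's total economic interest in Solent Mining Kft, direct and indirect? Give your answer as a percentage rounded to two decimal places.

Hana reaches Solent along 3 paths.
Via Everline → Juniper: 88% × 60% × 8% = 4.224%.
Via Juniper: 30% × 8% = 2.4%.
Via Tessera: 79% × 92% = 72.68%.
Total: 4.224% + 2.4% + 72.68% = 79.304%.
Rounded: 79.30%.

79.30%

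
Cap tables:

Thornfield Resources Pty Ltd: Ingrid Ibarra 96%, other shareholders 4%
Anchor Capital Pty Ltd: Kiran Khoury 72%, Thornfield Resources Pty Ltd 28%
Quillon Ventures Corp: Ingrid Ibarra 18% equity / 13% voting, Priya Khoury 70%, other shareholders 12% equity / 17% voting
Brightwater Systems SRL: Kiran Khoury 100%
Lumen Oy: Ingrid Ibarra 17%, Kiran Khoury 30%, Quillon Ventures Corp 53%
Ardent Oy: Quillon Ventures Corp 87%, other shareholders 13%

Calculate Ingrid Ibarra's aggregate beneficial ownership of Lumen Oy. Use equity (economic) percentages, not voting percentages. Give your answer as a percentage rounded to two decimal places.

26.54%

Ingrid reaches Lumen along 2 paths.
Direct stake: 17% = 17%.
Via Quillon: 18% × 53% = 9.54%.
Total: 17% + 9.54% = 26.54%.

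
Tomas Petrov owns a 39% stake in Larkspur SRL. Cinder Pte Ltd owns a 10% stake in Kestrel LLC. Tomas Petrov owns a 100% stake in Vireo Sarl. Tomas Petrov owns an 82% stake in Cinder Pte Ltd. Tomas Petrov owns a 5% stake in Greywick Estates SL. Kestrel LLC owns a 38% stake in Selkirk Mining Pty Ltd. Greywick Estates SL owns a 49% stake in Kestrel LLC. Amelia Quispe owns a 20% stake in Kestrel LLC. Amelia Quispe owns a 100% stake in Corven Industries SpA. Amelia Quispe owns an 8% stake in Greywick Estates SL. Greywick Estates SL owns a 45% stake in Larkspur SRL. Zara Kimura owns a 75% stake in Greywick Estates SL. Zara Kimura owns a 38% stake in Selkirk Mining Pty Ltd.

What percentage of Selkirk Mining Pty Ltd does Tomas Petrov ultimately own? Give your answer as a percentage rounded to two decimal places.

Tomas reaches Selkirk along 2 paths.
Via Cinder → Kestrel: 82% × 10% × 38% = 3.116%.
Via Greywick → Kestrel: 5% × 49% × 38% = 0.931%.
Total: 3.116% + 0.931% = 4.047%.
Rounded: 4.05%.

4.05%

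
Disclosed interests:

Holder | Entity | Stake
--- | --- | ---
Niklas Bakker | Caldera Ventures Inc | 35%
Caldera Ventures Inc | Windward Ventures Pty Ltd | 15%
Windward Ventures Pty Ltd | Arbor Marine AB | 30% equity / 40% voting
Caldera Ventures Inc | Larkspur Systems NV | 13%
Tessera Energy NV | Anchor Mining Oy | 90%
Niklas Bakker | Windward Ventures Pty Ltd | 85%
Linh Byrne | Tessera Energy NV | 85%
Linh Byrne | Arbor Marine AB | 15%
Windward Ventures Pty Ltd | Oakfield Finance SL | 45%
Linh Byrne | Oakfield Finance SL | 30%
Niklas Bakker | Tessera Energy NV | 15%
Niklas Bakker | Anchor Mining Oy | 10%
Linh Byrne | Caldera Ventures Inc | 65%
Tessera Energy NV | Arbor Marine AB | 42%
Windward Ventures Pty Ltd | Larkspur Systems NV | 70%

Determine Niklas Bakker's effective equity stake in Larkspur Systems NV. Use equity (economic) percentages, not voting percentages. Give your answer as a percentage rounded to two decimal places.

67.73%

Niklas reaches Larkspur along 3 paths.
Via Caldera → Windward: 35% × 15% × 70% = 3.675%.
Via Windward: 85% × 70% = 59.5%.
Via Caldera: 35% × 13% = 4.55%.
Total: 3.675% + 59.5% + 4.55% = 67.725%.
Rounded: 67.73%.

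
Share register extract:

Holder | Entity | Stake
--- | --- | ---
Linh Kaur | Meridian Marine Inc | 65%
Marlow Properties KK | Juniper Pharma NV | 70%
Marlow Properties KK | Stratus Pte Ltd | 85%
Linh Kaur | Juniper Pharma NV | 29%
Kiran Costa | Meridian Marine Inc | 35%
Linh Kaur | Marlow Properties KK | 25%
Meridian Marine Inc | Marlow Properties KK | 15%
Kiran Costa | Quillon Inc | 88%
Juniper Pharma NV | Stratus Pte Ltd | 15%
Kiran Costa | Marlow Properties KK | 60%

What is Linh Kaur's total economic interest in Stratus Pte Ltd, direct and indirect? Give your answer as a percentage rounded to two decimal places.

37.54%

Linh reaches Stratus along 5 paths.
Via Meridian → Marlow: 65% × 15% × 85% = 8.2875%.
Via Marlow: 25% × 85% = 21.25%.
Via Meridian → Marlow → Juniper: 65% × 15% × 70% × 15% = 1.02375%.
Via Marlow → Juniper: 25% × 70% × 15% = 2.625%.
Via Juniper: 29% × 15% = 4.35%.
Total: 8.2875% + 21.25% + 1.02375% + 2.625% + 4.35% = 37.53625%.
Rounded: 37.54%.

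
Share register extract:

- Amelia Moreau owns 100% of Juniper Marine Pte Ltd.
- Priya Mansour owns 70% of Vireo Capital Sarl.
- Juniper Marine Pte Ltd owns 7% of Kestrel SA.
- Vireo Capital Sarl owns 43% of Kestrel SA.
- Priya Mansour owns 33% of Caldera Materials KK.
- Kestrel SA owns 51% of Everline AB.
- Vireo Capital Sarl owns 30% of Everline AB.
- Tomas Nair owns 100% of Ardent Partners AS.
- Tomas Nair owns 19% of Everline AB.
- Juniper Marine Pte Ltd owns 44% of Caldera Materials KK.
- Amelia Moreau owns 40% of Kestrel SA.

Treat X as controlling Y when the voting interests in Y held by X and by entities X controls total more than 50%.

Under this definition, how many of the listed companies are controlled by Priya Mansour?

1

Priya holds 70% of Vireo, so Priya controls Vireo.
No other company's threshold is met.
Priya controls 1 company.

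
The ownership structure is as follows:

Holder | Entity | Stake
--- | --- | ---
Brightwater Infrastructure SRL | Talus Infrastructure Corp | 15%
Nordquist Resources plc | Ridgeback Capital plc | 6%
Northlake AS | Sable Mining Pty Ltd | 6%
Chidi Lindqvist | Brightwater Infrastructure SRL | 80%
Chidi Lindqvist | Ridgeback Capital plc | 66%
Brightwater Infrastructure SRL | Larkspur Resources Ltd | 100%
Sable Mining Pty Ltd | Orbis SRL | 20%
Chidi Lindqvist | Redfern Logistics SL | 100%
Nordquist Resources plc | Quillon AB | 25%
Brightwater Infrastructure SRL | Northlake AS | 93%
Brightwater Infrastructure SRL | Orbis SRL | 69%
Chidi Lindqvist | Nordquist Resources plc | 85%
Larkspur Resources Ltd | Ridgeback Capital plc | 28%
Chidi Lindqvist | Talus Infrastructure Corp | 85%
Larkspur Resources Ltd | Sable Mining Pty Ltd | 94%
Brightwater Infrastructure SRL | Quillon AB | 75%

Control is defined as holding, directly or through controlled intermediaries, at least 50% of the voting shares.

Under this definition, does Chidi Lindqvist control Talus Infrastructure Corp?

Chidi holds 80% of Brightwater, so Chidi controls Brightwater.
Chidi and Brightwater together hold 85% + 15% = 100% of Talus, so Chidi controls Talus.

Yes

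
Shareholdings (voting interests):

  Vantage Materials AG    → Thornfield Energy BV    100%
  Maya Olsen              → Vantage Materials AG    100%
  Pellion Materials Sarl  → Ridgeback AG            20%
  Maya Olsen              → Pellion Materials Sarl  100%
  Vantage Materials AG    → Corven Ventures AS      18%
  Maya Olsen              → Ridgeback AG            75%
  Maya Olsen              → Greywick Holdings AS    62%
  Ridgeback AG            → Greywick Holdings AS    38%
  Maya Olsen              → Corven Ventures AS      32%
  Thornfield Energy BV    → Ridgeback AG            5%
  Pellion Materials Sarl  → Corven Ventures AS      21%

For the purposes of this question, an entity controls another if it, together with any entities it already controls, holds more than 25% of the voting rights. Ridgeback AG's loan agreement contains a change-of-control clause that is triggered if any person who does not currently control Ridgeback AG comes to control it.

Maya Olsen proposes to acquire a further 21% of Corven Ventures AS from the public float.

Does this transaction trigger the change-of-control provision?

The purchase changes only Maya's holdings, so Maya is the only person who could newly come to control Ridgeback.
Maya holds 100% of Pellion, so Maya controls Pellion.
Maya holds 100% of Vantage, so Maya controls Vantage.
Vantage holds 100% of Thornfield, so Maya controls Thornfield.
Pellion and Thornfield and Maya together hold 20% + 5% + 75% = 100% of Ridgeback, so Maya controls Ridgeback.
So Maya already controls Ridgeback before the transaction.
After the purchase, Maya's direct stake in Corven rises to 32% + 21% = 53%.
Maya controlled Ridgeback already, so this is not a new person acquiring control; every other person's position is unchanged or reduced.
No new person acquires control, so the clause is not triggered.

No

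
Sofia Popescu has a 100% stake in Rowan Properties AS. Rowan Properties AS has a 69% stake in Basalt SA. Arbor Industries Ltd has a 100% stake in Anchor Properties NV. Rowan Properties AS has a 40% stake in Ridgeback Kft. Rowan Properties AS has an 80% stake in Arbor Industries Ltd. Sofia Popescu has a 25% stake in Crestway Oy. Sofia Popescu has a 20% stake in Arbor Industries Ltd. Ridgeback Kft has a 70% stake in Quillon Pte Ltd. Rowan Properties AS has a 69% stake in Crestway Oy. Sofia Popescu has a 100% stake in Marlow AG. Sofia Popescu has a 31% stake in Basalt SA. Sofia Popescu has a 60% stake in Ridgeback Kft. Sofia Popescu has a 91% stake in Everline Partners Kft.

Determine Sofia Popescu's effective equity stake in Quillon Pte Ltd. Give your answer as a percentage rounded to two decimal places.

70.00%

Sofia reaches Quillon along 2 paths.
Via Ridgeback: 60% × 70% = 42%.
Via Rowan → Ridgeback: 100% × 40% × 70% = 28%.
Total: 42% + 28% = 70%.
Rounded: 70.00%.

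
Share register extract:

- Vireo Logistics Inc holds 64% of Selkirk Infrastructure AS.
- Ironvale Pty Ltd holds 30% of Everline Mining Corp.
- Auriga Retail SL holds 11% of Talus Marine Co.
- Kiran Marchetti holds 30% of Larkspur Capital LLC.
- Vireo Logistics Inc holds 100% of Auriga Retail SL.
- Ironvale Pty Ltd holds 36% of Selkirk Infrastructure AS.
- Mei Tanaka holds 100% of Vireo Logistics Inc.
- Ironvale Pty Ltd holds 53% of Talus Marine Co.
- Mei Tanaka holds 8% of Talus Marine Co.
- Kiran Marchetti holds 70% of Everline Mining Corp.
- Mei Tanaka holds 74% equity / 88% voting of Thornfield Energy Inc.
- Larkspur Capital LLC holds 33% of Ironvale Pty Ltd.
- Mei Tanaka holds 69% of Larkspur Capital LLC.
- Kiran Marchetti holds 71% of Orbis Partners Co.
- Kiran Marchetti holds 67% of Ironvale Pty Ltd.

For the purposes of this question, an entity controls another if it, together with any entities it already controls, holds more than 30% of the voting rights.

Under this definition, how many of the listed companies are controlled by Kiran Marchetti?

Kiran holds 71% of Orbis, so Kiran controls Orbis.
Kiran holds 67% of Ironvale, so Kiran controls Ironvale.
Ironvale and Kiran together hold 30% + 70% = 100% of Everline, so Kiran controls Everline.
Ironvale holds 36% of Selkirk, so Kiran controls Selkirk.
Ironvale holds 53% of Talus, so Kiran controls Talus.
No other company's threshold is met.
Kiran controls 5 companies.

5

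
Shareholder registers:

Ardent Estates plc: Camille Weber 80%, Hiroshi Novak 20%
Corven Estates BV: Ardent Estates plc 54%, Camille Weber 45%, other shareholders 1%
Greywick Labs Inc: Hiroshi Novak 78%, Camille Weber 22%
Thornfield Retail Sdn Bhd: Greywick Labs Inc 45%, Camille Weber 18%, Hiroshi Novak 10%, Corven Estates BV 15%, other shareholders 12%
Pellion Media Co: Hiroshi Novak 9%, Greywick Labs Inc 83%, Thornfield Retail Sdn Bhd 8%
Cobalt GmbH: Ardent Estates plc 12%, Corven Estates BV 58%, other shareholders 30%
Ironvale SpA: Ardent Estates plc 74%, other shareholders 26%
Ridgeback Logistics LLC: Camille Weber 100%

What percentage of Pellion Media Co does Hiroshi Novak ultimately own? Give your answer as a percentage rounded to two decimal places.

Hiroshi reaches Pellion along 5 paths.
Direct stake: 9% = 9%.
Via Greywick: 78% × 83% = 64.74%.
Via Greywick → Thornfield: 78% × 45% × 8% = 2.808%.
Via Thornfield: 10% × 8% = 0.8%.
Via Ardent → Corven → Thornfield: 20% × 54% × 15% × 8% = 0.1296%.
Total: 9% + 64.74% + 2.808% + 0.8% + 0.1296% = 77.4776%.
Rounded: 77.48%.

77.48%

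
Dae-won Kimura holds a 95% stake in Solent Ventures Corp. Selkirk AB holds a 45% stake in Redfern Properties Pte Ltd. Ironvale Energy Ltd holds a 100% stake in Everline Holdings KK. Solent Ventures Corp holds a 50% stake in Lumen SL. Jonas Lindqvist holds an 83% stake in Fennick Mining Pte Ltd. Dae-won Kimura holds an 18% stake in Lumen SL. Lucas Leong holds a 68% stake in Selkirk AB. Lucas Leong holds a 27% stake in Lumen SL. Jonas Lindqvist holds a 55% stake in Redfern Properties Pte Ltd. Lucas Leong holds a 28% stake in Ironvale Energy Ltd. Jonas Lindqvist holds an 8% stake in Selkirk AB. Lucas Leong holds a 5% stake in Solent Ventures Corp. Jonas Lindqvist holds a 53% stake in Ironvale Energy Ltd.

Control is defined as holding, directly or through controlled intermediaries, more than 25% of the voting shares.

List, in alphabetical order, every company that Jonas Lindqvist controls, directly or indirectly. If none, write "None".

Jonas holds 83% of Fennick, so Jonas controls Fennick.
Jonas holds 53% of Ironvale, so Jonas controls Ironvale.
Jonas holds 55% of Redfern, so Jonas controls Redfern.
Ironvale holds 100% of Everline, so Jonas controls Everline.
No other company's threshold is met.

Everline Holdings KK, Fennick Mining Pte Ltd, Ironvale Energy Ltd, Redfern Properties Pte Ltd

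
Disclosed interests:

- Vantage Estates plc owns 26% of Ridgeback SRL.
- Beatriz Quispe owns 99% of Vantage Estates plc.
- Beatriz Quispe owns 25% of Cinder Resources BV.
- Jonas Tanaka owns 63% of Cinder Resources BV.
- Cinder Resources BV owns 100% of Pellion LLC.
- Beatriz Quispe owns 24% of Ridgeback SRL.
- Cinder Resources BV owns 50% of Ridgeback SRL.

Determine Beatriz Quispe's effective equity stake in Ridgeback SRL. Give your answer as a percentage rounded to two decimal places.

62.24%

Beatriz reaches Ridgeback along 3 paths.
Direct stake: 24% = 24%.
Via Cinder: 25% × 50% = 12.5%.
Via Vantage: 99% × 26% = 25.74%.
Total: 24% + 12.5% + 25.74% = 62.24%.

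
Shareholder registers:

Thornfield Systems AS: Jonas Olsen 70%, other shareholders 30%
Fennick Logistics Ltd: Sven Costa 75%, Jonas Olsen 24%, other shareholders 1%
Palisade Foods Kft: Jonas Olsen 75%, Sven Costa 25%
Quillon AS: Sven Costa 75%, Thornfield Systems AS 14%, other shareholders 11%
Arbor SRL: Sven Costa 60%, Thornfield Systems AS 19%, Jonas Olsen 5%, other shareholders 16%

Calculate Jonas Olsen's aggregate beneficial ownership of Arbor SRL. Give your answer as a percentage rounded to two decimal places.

18.30%

Jonas reaches Arbor along 2 paths.
Via Thornfield: 70% × 19% = 13.3%.
Direct stake: 5% = 5%.
Total: 13.3% + 5% = 18.3%.
Rounded: 18.30%.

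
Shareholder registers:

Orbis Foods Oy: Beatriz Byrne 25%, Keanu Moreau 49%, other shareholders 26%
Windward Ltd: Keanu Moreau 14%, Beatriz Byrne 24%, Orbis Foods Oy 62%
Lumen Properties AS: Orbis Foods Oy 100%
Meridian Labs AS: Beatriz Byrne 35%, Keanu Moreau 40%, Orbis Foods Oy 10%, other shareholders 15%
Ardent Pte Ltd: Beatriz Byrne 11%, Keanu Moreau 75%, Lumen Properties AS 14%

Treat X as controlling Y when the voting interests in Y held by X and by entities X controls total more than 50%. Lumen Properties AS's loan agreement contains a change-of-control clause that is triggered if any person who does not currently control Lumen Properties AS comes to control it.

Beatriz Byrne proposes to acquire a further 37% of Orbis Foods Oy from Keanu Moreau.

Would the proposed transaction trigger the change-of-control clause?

Yes

The purchase adds only to Beatriz's holdings (Keanu's stake shrinks), so Beatriz is the only person who could newly come to control Lumen.
Beatriz's largest direct stake is 35% in Meridian, which does not meet the threshold, so Beatriz controls no company.
Neither Beatriz nor any entity Beatriz controls holds any voting interest in Lumen.
So before the transaction, Beatriz does not control Lumen.
After the purchase, Beatriz's direct stake in Orbis rises to 25% + 37% = 62%, and Keanu's stake falls to 12%.
Beatriz holds 62% of Orbis, so Beatriz controls Orbis.
Orbis holds 100% of Lumen, so Beatriz controls Lumen.
Beatriz did not control Lumen before and does after, so the clause is triggered.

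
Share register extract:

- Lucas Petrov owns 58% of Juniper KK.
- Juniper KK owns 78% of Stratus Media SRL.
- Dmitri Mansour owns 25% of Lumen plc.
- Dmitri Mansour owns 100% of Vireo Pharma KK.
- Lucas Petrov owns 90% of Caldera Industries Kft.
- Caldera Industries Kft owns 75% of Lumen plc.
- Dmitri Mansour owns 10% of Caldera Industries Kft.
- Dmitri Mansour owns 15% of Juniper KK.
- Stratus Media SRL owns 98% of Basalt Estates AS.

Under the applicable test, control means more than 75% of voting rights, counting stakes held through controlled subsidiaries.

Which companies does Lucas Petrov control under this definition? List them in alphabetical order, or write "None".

Lucas holds 90% of Caldera, so Lucas controls Caldera.
No other company's threshold is met.

Caldera Industries Kft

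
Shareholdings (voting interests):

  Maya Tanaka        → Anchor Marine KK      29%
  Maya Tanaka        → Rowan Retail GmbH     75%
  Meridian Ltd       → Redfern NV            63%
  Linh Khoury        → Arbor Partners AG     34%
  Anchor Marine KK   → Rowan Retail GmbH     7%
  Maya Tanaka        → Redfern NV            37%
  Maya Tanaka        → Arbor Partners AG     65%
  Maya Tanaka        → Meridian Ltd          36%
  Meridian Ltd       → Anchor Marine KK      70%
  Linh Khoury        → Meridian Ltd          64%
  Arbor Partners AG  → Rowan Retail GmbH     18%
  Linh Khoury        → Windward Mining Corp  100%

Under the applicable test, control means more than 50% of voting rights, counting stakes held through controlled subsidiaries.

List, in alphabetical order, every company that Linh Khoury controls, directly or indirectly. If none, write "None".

Anchor Marine KK, Meridian Ltd, Redfern NV, Windward Mining Corp

Linh holds 64% of Meridian, so Linh controls Meridian.
Linh holds 100% of Windward, so Linh controls Windward.
Meridian holds 70% of Anchor, so Linh controls Anchor.
Meridian holds 63% of Redfern, so Linh controls Redfern.
No other company's threshold is met.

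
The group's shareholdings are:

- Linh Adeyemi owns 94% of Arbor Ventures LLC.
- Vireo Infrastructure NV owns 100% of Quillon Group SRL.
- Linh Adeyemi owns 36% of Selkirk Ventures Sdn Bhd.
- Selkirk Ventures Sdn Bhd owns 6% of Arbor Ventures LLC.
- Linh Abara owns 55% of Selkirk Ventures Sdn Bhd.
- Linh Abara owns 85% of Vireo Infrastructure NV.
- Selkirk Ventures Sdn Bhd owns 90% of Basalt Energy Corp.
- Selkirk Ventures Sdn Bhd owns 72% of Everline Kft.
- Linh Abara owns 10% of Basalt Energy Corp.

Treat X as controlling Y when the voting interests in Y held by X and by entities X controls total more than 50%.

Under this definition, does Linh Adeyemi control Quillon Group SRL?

No

Linh Adeyemi holds 94% of Arbor, so Linh Adeyemi controls Arbor.
Neither Linh Adeyemi nor any entity Linh Adeyemi controls holds any voting interest in Quillon.
So Linh Adeyemi does not control Quillon.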